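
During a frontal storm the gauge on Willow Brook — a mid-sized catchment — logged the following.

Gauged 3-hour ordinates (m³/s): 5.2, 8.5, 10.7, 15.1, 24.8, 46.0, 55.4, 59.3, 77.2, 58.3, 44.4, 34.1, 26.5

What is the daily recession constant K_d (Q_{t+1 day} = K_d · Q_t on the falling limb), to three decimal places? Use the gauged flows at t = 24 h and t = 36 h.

K_d ≈ 0.118

Between t = 24 h and t = 36 h the flow falls from 77.2 to 26.5 m³/s over 4×3 h = 12 h.
Per-interval ratio K = (26.5/77.2)^(1/4) = 0.7654; K_d = K^(24/3) = 0.118.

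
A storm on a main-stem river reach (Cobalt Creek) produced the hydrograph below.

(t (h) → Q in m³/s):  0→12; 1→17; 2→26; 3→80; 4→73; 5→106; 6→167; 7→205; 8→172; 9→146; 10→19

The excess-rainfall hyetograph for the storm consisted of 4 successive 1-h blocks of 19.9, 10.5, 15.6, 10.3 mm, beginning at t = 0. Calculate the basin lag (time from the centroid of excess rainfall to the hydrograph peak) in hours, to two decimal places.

t_L ≈ 5.21 h

Centroid of excess rainfall: t_c = Σ P_i·t̄_i / ΣP_i = 1.7895 h (block centres at 0.5, 1.5, 2.5, 3.5 h).
Hydrograph peak occurs at t = 7 h, so basin lag t_L = 7 − 1.7895 = 5.21 h.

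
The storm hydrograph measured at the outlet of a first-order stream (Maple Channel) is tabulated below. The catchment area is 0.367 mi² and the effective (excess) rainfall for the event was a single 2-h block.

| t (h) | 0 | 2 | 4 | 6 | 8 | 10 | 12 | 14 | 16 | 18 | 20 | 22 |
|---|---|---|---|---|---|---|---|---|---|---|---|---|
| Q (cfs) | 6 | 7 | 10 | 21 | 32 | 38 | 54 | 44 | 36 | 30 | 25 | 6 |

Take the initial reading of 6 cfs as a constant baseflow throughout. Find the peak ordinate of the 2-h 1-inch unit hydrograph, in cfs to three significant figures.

Direct runoff: 0.0, 1.0, 4.0, 15.0, 26.0, 32.0, 48.0, 38.0, 30.0, 24.0, 19.0, 0.0 cfs; ΣQ_DR = 237.0 cfs, peak = 48.0 cfs.
Runoff depth d = ΣQ_DR·Δt / A = 237.0 × 7200 / (0.367 mi²) = 2.001 in.
The 1-inch UH is the DRH scaled by (1 in)/d, so U_p = 48.0 × 1/2.001 = 24.0 cfs.

U_p ≈ 24.0 cfs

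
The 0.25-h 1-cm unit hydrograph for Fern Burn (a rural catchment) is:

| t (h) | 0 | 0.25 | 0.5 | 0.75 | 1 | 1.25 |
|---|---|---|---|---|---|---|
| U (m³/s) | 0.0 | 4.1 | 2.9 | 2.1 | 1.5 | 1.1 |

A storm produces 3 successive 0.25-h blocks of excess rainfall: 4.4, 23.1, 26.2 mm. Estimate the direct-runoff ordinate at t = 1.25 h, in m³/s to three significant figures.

By discrete convolution, Q_j = Σ (P_i / 10 mm) · U_{j−i}.
At t = 1.25 h (j=5): Q = (4.4/10)·1.1 + (23.1/10)·1.5 + (26.2/10)·2.1 = 9.45 m³/s.

Q ≈ 9.45 m³/s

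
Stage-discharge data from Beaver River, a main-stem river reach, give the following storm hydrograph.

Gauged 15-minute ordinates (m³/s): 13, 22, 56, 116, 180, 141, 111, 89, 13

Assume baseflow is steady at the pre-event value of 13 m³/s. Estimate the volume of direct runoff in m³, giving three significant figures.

Direct-runoff ordinates (Q − Q_b): 0.0, 9.0, 43.0, 103.0, 167.0, 128.0, 98.0, 76.0, 0.0 m³/s.
ΣQ_DR = 624.0 m³/s.
With Δt = 0.25 h = 900 s, V = ΣQ_DR · Δt = 624.0 × 900 = 5.62 × 10^5 m³.

V ≈ 5.62 × 10^5 m³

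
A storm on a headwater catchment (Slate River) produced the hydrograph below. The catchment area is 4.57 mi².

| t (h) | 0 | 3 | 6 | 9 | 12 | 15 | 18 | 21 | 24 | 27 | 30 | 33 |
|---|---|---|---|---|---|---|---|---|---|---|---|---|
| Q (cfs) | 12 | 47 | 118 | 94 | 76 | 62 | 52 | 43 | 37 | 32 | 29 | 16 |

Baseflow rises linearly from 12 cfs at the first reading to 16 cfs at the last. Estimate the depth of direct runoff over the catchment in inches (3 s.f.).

d ≈ 0.458 in

Direct runoff: 0.00, 34.64, 105.27, 80.91, 62.55, 48.18, 37.82, 28.45, 22.09, 16.73, 13.36, 0.00 cfs; ΣQ_DR = 450.0 cfs.
V = ΣQ_DR · Δt = 450.0 × 10800 s = 4.860 × 10^6 ft³.
Over A = 4.57 mi², depth = V / A = 0.458 in.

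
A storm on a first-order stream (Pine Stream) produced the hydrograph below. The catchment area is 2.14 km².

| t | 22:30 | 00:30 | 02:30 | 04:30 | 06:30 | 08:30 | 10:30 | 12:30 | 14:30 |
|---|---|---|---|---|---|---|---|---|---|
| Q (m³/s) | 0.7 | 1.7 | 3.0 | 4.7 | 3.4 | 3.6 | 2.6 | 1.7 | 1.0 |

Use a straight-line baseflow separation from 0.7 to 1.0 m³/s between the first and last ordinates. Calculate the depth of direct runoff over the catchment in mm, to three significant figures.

Direct runoff: 0.00, 0.96, 2.23, 3.89, 2.55, 2.71, 1.68, 0.74, 0.00 m³/s; ΣQ_DR = 14.75 m³/s.
V = ΣQ_DR · Δt = 14.75 × 7200 s = 1.062 × 10^5 m³.
Over A = 2.14 km², depth = V / A = 49.6 mm.

d ≈ 49.6 mm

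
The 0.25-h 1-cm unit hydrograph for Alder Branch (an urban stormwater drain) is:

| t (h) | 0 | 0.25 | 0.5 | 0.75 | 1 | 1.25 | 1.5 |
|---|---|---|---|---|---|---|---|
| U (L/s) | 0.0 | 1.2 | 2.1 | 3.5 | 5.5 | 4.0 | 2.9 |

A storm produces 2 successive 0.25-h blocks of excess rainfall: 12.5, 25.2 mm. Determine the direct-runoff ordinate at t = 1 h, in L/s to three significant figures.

By discrete convolution, Q_j = Σ (P_i / 10 mm) · U_{j−i}.
At t = 1 h (j=4): Q = (12.5/10)·5.5 + (25.2/10)·3.5 = 15.7 L/s.

Q ≈ 15.7 L/s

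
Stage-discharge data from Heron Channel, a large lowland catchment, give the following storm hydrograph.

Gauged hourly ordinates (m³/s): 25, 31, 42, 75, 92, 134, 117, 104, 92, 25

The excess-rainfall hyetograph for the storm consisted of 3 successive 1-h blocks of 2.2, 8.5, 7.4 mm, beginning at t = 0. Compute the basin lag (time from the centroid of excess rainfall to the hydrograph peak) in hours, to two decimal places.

t_L ≈ 3.21 h

Centroid of excess rainfall: t_c = Σ P_i·t̄_i / ΣP_i = 1.7873 h (block centres at 0.5, 1.5, 2.5 h).
Hydrograph peak occurs at t = 5 h, so basin lag t_L = 5 − 1.7873 = 3.21 h.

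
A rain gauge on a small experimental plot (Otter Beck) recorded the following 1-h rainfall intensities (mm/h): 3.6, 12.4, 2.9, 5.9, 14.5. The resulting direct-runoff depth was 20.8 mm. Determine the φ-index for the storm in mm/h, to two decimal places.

Only the 3 blocks with intensity above φ contribute runoff: 12.4, 5.9, 14.5 mm/h.
Σ(I−φ)·Δt = d  ⇒  (12.4+5.9+14.5 − 3φ)·1 = 20.8
φ = (32.80 − 20.8/1) / 3 = 4.00 mm/h.

φ ≈ 4.00 mm/h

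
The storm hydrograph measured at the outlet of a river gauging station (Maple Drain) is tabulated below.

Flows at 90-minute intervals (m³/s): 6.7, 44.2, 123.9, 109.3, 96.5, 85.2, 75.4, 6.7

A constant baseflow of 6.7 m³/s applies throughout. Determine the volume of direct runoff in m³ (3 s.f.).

Direct-runoff ordinates (Q − Q_b): 0.0, 37.5, 117.2, 102.6, 89.8, 78.5, 68.7, 0.0 m³/s.
ΣQ_DR = 494.3 m³/s.
With Δt = 1.5 h = 5400 s, V = ΣQ_DR · Δt = 494.3 × 5400 = 2.67 × 10^6 m³.

V ≈ 2.67 × 10^6 m³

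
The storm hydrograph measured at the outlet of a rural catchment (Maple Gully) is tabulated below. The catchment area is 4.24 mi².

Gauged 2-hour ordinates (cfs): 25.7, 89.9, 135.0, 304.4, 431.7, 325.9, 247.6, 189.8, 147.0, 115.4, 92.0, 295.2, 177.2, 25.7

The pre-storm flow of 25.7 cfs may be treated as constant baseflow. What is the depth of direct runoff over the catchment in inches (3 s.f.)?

d ≈ 1.64 in

Direct runoff: 0.0, 64.2, 109.3, 278.7, 406.0, 300.2, 221.9, 164.1, 121.3, 89.7, 66.3, 269.5, 151.5, 0.0 cfs; ΣQ_DR = 2243 cfs.
V = ΣQ_DR · Δt = 2243 × 7200 s = 1.615 × 10^7 ft³.
Over A = 4.24 mi², depth = V / A = 1.64 in.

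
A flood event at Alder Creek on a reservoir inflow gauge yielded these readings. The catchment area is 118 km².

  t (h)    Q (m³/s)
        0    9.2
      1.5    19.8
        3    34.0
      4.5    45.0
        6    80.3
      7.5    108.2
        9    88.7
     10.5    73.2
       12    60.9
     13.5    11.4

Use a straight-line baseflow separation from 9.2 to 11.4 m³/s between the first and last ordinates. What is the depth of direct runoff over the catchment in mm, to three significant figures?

d ≈ 19.6 mm

Direct runoff: 0.00, 10.36, 24.31, 35.07, 70.12, 97.78, 78.03, 62.29, 49.74, 0.00 m³/s; ΣQ_DR = 427.7 m³/s.
V = ΣQ_DR · Δt = 427.7 × 5400 s = 2.310 × 10^6 m³.
Over A = 118 km², depth = V / A = 19.6 mm.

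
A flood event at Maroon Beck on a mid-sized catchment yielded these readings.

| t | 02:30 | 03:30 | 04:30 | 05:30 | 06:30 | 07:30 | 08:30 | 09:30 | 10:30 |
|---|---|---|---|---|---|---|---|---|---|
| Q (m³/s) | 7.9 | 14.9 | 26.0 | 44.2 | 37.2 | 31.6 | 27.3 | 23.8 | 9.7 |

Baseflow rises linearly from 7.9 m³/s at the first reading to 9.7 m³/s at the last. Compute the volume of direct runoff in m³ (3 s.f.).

Direct-runoff ordinates (Q − Q_b): 0.00, 6.78, 17.65, 35.62, 28.40, 22.57, 18.05, 14.32, 0.00 m³/s.
ΣQ_DR = 143.4 m³/s.
With Δt = 1 h = 3600 s, V = ΣQ_DR · Δt = 143.4 × 3600 = 5.16 × 10^5 m³.

V ≈ 5.16 × 10^5 m³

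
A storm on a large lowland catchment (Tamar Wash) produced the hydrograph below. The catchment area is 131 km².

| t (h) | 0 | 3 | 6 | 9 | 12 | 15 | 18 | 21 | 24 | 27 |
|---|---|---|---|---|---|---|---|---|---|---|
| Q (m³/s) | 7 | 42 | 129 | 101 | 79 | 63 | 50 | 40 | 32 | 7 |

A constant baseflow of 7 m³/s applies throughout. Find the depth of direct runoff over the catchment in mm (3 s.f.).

Direct runoff: 0.0, 35.0, 122.0, 94.0, 72.0, 56.0, 43.0, 33.0, 25.0, 0.0 m³/s; ΣQ_DR = 480.0 m³/s.
V = ΣQ_DR · Δt = 480.0 × 10800 s = 5.184 × 10^6 m³.
Over A = 131 km², depth = V / A = 39.6 mm.

d ≈ 39.6 mm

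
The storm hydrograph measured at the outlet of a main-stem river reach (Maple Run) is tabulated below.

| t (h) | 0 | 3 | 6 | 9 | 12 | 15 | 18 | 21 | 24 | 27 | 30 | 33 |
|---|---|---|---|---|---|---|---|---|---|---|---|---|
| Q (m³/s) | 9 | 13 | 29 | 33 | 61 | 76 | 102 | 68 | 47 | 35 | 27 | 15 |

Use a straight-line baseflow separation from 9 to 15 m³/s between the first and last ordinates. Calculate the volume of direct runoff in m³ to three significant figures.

V ≈ 4.01 × 10^6 m³

Direct-runoff ordinates (Q − Q_b): 0.00, 3.45, 18.91, 22.36, 49.82, 64.27, 89.73, 55.18, 33.64, 21.09, 12.55, 0.00 m³/s.
ΣQ_DR = 371.0 m³/s.
With Δt = 3 h = 10800 s, V = ΣQ_DR · Δt = 371.0 × 10800 = 4.01 × 10^6 m³.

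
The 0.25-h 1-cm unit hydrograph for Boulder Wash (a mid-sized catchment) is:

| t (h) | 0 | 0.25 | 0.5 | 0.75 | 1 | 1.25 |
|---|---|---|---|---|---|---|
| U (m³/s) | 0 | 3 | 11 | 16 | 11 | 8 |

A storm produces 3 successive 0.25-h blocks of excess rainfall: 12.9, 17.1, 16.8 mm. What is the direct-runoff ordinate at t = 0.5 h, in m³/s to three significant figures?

By discrete convolution, Q_j = Σ (P_i / 10 mm) · U_{j−i}.
At t = 0.5 h (j=2): Q = (12.9/10)·11 + (17.1/10)·3 + (16.8/10)·0 = 19.3 m³/s.

Q ≈ 19.3 m³/s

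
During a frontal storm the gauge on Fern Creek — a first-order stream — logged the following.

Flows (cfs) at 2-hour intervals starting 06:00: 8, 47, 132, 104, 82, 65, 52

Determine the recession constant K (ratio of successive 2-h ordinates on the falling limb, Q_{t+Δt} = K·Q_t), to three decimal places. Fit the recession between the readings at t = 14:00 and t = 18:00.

Using the recession-limb readings at t = 14:00 and t = 18:00: Q falls from 82 to 52 cfs over 2 intervals.
K = (Q₂/Q₁)^(1/2) = (52/82)^(1/2) = 0.796.

K ≈ 0.796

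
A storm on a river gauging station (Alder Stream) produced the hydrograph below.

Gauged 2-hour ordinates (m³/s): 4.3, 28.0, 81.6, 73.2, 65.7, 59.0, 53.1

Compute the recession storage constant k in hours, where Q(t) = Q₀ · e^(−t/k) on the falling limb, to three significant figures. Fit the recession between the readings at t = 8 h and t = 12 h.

On the falling limb, Q drops from 65.7 to 53.1 m³/s between t = 8 h and t = 12 h (Δt = 4 h).
k = −Δt / ln(Q₂/Q₁) = −4 / ln(53.1/65.7) = 18.8 h.

k ≈ 18.8 h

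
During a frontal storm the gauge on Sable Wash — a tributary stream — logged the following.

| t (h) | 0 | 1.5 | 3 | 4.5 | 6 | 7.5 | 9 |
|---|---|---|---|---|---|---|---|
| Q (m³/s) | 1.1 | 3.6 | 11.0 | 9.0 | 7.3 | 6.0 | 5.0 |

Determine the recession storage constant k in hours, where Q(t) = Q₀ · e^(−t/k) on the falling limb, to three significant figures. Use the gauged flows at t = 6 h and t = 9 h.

On the falling limb, Q drops from 7.3 to 5.0 m³/s between t = 6 h and t = 9 h (Δt = 3 h).
k = −Δt / ln(Q₂/Q₁) = −3 / ln(5.0/7.3) = 7.93 h.

k ≈ 7.93 h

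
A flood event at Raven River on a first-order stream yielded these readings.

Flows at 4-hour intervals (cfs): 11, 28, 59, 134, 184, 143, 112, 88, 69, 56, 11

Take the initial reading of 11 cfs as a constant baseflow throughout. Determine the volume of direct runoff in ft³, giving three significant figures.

Direct-runoff ordinates (Q − Q_b): 0.0, 17.0, 48.0, 123.0, 173.0, 132.0, 101.0, 77.0, 58.0, 45.0, 0.0 cfs.
ΣQ_DR = 774.0 cfs.
With Δt = 4 h = 14400 s, V = ΣQ_DR · Δt = 774.0 × 14400 = 1.11 × 10^7 ft³.

V ≈ 1.11 × 10^7 ft³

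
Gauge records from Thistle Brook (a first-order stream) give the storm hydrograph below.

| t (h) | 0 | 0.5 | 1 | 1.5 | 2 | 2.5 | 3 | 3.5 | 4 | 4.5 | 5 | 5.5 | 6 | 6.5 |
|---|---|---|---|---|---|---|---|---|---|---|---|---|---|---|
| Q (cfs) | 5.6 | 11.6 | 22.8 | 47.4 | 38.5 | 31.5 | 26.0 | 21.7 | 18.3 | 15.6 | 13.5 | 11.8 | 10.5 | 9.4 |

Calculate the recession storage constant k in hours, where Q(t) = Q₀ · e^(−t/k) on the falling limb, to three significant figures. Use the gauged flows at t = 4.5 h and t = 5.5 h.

k ≈ 3.58 h

On the falling limb, Q drops from 15.6 to 11.8 cfs between t = 4.5 h and t = 5.5 h (Δt = 1 h).
k = −Δt / ln(Q₂/Q₁) = −1 / ln(11.8/15.6) = 3.58 h.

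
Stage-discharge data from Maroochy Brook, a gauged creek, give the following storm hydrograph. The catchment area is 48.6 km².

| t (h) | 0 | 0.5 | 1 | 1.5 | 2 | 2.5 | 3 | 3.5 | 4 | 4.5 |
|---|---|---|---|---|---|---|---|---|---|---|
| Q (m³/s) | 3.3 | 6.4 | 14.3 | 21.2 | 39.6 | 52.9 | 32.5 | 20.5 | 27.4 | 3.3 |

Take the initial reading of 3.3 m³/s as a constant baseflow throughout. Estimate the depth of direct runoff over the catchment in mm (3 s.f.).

Direct runoff: 0.0, 3.1, 11.0, 17.9, 36.3, 49.6, 29.2, 17.2, 24.1, 0.0 m³/s; ΣQ_DR = 188.4 m³/s.
V = ΣQ_DR · Δt = 188.4 × 1800 s = 3.391 × 10^5 m³.
Over A = 48.6 km², depth = V / A = 6.98 mm.

d ≈ 6.98 mm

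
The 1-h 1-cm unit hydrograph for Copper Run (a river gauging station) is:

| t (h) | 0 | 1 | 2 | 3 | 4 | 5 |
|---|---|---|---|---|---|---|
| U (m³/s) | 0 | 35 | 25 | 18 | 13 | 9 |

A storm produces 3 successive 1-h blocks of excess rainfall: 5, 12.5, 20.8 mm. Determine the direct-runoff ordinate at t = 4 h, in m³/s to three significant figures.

Q ≈ 81.0 m³/s

By discrete convolution, Q_j = Σ (P_i / 10 mm) · U_{j−i}.
At t = 4 h (j=4): Q = (5/10)·13 + (12.5/10)·18 + (20.8/10)·25 = 81.0 m³/s.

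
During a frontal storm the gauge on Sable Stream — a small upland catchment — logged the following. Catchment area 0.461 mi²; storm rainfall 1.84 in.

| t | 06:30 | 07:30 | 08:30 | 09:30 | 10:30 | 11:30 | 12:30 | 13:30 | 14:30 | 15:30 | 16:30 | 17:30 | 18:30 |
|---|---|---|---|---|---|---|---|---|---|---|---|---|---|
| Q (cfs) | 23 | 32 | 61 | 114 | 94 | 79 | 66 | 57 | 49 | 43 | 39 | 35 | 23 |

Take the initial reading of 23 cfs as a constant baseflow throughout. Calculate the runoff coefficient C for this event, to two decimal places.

ΣQ_DR = 416.0 cfs; V = ΣQ_DR·Δt = 1.498 × 10^6 ft³.
Runoff depth d = V / A = 1.398 in.
C = d / P = 1.398 / 1.84 = 0.76.

C ≈ 0.76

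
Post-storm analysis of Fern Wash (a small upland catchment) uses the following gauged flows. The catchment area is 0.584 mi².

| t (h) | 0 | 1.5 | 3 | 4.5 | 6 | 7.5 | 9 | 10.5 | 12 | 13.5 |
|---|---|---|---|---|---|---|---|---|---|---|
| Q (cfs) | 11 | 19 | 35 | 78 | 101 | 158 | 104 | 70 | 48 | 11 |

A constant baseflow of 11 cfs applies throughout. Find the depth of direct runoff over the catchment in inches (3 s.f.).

d ≈ 2.09 in

Direct runoff: 0.0, 8.0, 24.0, 67.0, 90.0, 147.0, 93.0, 59.0, 37.0, 0.0 cfs; ΣQ_DR = 525.0 cfs.
V = ΣQ_DR · Δt = 525.0 × 5400 s = 2.835 × 10^6 ft³.
Over A = 0.584 mi², depth = V / A = 2.09 in.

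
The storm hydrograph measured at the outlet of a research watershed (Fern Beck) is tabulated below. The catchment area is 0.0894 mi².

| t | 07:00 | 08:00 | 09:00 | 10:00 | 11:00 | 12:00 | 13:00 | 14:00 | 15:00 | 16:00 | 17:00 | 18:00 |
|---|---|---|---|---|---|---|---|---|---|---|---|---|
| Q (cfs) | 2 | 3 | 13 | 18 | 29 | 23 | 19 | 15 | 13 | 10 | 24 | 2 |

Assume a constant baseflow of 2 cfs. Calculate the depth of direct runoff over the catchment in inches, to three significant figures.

Direct runoff: 0.0, 1.0, 11.0, 16.0, 27.0, 21.0, 17.0, 13.0, 11.0, 8.0, 22.0, 0.0 cfs; ΣQ_DR = 147.0 cfs.
V = ΣQ_DR · Δt = 147.0 × 3600 s = 5.292 × 10^5 ft³.
Over A = 0.0894 mi², depth = V / A = 2.55 in.

d ≈ 2.55 in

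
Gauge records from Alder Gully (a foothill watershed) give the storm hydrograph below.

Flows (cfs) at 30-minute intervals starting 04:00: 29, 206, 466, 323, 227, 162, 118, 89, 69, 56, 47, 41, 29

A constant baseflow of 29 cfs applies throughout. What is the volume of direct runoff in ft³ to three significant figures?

Direct-runoff ordinates (Q − Q_b): 0.0, 177.0, 437.0, 294.0, 198.0, 133.0, 89.0, 60.0, 40.0, 27.0, 18.0, 12.0, 0.0 cfs.
ΣQ_DR = 1485 cfs.
With Δt = 0.5 h = 1800 s, V = ΣQ_DR · Δt = 1485 × 1800 = 2.67 × 10^6 ft³.

V ≈ 2.67 × 10^6 ft³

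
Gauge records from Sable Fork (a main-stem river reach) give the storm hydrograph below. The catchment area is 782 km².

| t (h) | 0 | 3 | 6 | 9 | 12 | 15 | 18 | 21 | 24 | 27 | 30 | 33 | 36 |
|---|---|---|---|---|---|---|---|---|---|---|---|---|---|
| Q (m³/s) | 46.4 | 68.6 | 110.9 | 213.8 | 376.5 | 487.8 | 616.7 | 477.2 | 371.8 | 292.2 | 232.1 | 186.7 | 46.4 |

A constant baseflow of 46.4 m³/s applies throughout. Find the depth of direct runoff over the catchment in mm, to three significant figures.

d ≈ 40.4 mm

Direct runoff: 0.0, 22.2, 64.5, 167.4, 330.1, 441.4, 570.3, 430.8, 325.4, 245.8, 185.7, 140.3, 0.0 m³/s; ΣQ_DR = 2924 m³/s.
V = ΣQ_DR · Δt = 2924 × 10800 s = 3.158 × 10^7 m³.
Over A = 782 km², depth = V / A = 40.4 mm.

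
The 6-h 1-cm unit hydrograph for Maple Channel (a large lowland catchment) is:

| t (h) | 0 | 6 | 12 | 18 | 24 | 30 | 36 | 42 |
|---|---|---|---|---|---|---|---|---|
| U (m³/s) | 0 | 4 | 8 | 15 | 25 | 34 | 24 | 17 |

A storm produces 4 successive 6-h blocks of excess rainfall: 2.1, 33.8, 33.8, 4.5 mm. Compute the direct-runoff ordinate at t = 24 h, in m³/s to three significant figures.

By discrete convolution, Q_j = Σ (P_i / 10 mm) · U_{j−i}.
At t = 24 h (j=4): Q = (2.1/10)·25 + (33.8/10)·15 + (33.8/10)·8 + (4.5/10)·4 = 84.8 m³/s.

Q ≈ 84.8 m³/s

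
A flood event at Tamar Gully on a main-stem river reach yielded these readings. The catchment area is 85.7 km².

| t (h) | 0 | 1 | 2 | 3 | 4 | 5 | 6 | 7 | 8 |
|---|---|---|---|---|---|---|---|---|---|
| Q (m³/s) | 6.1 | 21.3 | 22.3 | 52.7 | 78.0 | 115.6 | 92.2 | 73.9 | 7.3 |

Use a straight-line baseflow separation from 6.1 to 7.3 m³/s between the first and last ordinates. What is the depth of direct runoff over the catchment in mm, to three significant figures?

d ≈ 17.2 mm

Direct runoff: 0.00, 15.05, 15.90, 46.15, 71.30, 108.75, 85.20, 66.75, 0.00 m³/s; ΣQ_DR = 409.1 m³/s.
V = ΣQ_DR · Δt = 409.1 × 3600 s = 1.473 × 10^6 m³.
Over A = 85.7 km², depth = V / A = 17.2 mm.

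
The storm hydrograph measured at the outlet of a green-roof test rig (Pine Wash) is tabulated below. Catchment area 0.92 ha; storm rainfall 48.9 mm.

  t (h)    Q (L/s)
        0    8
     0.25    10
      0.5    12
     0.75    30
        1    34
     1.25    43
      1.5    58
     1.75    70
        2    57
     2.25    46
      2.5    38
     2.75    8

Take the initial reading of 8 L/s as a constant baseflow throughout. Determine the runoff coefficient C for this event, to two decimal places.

C ≈ 0.64

ΣQ_DR = 318.0 L/s; V = ΣQ_DR·Δt = 2.862 × 10^5 L.
Runoff depth d = V / A = 31.11 mm.
C = d / P = 31.11 / 48.9 = 0.64.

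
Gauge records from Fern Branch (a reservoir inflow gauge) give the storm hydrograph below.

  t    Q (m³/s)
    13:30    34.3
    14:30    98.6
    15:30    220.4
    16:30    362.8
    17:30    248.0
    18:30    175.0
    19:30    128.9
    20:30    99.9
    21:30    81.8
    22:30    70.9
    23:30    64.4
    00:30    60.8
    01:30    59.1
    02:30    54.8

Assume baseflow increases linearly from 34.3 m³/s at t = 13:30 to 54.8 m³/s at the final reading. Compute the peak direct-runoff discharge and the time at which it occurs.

Q_p = 323.77 m³/s at t = 16:30

Subtracting baseflow gives direct-runoff ordinates: 0.00, 62.72, 182.95, 323.77, 207.39, 132.82, 85.14, 54.56, 34.88, 22.41, 14.33, 9.15, 5.88, 0.00 m³/s.
The maximum is 323.77 m³/s, occurring at the reading for t = 16:30.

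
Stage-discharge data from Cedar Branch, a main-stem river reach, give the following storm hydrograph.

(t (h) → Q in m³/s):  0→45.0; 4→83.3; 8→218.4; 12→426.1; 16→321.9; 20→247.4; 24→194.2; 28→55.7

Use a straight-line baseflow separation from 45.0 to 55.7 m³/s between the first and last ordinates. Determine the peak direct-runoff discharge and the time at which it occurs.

Q_p = 376.51 m³/s at t = 12 h

Subtracting baseflow gives direct-runoff ordinates: 0.00, 36.77, 170.34, 376.51, 270.79, 194.76, 140.03, 0.00 m³/s.
The maximum is 376.51 m³/s, occurring at the reading for t = 12 h.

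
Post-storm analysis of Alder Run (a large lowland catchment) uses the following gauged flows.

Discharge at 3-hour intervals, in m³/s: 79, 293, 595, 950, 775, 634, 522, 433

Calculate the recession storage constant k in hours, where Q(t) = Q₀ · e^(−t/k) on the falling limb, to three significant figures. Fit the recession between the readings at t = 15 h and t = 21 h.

On the falling limb, Q drops from 634 to 433 m³/s between t = 15 h and t = 21 h (Δt = 6 h).
k = −Δt / ln(Q₂/Q₁) = −6 / ln(433/634) = 15.7 h.

k ≈ 15.7 h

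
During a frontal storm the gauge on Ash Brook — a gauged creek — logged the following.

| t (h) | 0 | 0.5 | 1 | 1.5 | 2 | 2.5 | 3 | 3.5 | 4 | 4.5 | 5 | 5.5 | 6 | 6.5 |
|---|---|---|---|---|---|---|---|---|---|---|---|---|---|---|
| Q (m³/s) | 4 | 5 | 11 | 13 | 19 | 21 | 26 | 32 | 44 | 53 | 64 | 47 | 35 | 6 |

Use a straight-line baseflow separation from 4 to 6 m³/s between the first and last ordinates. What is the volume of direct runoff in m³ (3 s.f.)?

V ≈ 5.58 × 10^5 m³

Direct-runoff ordinates (Q − Q_b): 0.00, 0.85, 6.69, 8.54, 14.38, 16.23, 21.08, 26.92, 38.77, 47.62, 58.46, 41.31, 29.15, 0.00 m³/s.
ΣQ_DR = 310.0 m³/s.
With Δt = 0.5 h = 1800 s, V = ΣQ_DR · Δt = 310.0 × 1800 = 5.58 × 10^5 m³.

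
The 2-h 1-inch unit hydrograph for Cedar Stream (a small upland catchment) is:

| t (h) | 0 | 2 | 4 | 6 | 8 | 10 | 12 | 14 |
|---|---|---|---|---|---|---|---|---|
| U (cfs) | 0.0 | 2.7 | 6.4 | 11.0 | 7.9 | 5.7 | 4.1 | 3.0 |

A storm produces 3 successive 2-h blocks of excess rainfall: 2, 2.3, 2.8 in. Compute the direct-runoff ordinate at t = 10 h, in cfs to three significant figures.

By discrete convolution, Q_j = Σ (P_i / 1 in) · U_{j−i}.
At t = 10 h (j=5): Q = (2/1)·5.7 + (2.3/1)·7.9 + (2.8/1)·11.0 = 60.4 cfs.

Q ≈ 60.4 cfs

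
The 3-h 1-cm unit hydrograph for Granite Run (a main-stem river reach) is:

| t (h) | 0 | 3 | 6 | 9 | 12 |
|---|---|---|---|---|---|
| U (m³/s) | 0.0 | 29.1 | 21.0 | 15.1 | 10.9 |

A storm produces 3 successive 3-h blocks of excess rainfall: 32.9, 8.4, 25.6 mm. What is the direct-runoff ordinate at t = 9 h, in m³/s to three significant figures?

By discrete convolution, Q_j = Σ (P_i / 10 mm) · U_{j−i}.
At t = 9 h (j=3): Q = (32.9/10)·15.1 + (8.4/10)·21.0 + (25.6/10)·29.1 = 142 m³/s.

Q ≈ 142 m³/s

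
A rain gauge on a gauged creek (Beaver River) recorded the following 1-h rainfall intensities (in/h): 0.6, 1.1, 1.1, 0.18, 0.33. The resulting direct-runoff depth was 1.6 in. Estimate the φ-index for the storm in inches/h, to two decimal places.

Only the 3 blocks with intensity above φ contribute runoff: 0.6, 1.1, 1.1 in/h.
Σ(I−φ)·Δt = d  ⇒  (0.6+1.1+1.1 − 3φ)·1 = 1.6
φ = (2.800 − 1.6/1) / 3 = 0.40 in/h.

φ ≈ 0.40 in/h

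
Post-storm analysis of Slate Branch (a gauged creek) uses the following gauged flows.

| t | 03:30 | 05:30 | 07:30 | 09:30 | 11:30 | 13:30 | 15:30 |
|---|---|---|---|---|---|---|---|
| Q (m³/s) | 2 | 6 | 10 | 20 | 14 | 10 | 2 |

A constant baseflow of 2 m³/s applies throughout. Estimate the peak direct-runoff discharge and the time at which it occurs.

Subtracting baseflow gives direct-runoff ordinates: 0.0, 4.0, 8.0, 18.0, 12.0, 8.0, 0.0 m³/s.
The maximum is 18.0 m³/s, occurring at the reading for t = 09:30.

Q_p = 18.0 m³/s at t = 09:30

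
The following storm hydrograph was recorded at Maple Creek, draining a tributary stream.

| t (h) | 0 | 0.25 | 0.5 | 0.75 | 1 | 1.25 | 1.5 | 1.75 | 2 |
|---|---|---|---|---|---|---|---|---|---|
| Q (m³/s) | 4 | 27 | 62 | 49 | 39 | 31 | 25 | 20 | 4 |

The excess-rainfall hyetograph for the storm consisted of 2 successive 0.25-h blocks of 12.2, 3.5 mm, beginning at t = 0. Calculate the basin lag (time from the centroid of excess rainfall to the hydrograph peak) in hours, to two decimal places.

t_L ≈ 0.32 h

Centroid of excess rainfall: t_c = Σ P_i·t̄_i / ΣP_i = 0.1807 h (block centres at 0.125, 0.375 h).
Hydrograph peak occurs at t = 0.5 h, so basin lag t_L = 0.5 − 0.1807 = 0.32 h.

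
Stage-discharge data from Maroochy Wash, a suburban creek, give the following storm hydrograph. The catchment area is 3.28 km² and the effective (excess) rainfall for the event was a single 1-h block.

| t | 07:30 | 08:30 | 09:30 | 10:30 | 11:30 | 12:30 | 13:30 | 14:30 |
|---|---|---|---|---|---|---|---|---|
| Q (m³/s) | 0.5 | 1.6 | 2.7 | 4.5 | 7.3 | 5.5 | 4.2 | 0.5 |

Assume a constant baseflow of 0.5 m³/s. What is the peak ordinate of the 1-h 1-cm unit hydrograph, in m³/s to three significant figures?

Direct runoff: 0.0, 1.1, 2.2, 4.0, 6.8, 5.0, 3.7, 0.0 m³/s; ΣQ_DR = 22.80 m³/s, peak = 6.8 m³/s.
Runoff depth d = ΣQ_DR·Δt / A = 22.80 × 3600 / (3.28 km²) = 25.02 mm.
The 1-cm UH is the DRH scaled by (10 mm)/d, so U_p = 6.8 × 10/25.02 = 2.72 m³/s.

U_p ≈ 2.72 m³/s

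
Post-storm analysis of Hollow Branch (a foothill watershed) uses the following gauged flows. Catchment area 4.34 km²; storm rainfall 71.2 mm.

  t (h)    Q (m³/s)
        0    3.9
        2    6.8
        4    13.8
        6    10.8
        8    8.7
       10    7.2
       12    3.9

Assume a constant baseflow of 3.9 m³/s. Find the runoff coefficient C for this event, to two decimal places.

ΣQ_DR = 27.80 m³/s; V = ΣQ_DR·Δt = 2.002 × 10^5 m³.
Runoff depth d = V / A = 46.12 mm.
C = d / P = 46.12 / 71.2 = 0.65.

C ≈ 0.65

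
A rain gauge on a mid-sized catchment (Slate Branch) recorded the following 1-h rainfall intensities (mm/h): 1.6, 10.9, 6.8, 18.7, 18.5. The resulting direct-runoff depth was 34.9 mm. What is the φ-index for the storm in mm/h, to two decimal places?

φ ≈ 5.00 mm/h

Only the 4 blocks with intensity above φ contribute runoff: 10.9, 6.8, 18.7, 18.5 mm/h.
Σ(I−φ)·Δt = d  ⇒  (10.9+6.8+18.7+18.5 − 4φ)·1 = 34.9
φ = (54.90 − 34.9/1) / 4 = 5.00 mm/h.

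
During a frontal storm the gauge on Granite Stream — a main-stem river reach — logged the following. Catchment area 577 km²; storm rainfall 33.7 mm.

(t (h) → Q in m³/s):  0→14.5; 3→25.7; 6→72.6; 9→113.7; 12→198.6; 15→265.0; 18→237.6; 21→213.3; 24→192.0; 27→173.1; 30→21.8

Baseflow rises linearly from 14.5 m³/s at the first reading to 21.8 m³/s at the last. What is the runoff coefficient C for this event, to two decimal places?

C ≈ 0.74

ΣQ_DR = 1328 m³/s; V = ΣQ_DR·Δt = 1.435 × 10^7 m³.
Runoff depth d = V / A = 24.86 mm.
C = d / P = 24.86 / 33.7 = 0.74.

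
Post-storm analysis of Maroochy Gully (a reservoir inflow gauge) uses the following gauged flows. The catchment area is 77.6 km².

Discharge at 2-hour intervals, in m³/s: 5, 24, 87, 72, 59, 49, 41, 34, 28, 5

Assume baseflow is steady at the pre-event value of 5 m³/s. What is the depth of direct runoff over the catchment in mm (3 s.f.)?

Direct runoff: 0.0, 19.0, 82.0, 67.0, 54.0, 44.0, 36.0, 29.0, 23.0, 0.0 m³/s; ΣQ_DR = 354.0 m³/s.
V = ΣQ_DR · Δt = 354.0 × 7200 s = 2.549 × 10^6 m³.
Over A = 77.6 km², depth = V / A = 32.8 mm.

d ≈ 32.8 mm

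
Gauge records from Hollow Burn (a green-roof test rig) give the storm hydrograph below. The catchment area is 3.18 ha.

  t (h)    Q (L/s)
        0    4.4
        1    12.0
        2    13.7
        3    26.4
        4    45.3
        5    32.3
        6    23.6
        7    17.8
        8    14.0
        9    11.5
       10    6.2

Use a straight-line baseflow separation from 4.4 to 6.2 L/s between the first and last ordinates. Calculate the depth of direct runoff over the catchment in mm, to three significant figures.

d ≈ 16.9 mm

Direct runoff: 0.00, 7.42, 8.94, 21.46, 40.18, 27.00, 18.12, 12.14, 8.16, 5.48, 0.00 L/s; ΣQ_DR = 148.9 L/s.
V = ΣQ_DR · Δt = 148.9 × 3600 s = 5.360 × 10^5 L.
Over A = 3.18 ha, depth = V / A = 16.9 mm.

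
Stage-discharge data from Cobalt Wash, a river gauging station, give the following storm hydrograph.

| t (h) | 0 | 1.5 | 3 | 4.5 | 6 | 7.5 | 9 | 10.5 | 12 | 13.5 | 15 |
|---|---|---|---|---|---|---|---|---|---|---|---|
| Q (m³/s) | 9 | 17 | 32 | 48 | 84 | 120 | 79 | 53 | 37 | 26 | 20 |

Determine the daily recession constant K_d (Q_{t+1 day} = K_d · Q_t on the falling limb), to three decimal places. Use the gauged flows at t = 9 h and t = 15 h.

K_d ≈ 0.004

Between t = 9 h and t = 15 h the flow falls from 79 to 20 m³/s over 4×1.5 h = 6 h.
Per-interval ratio K = (20/79)^(1/4) = 0.7093; K_d = K^(24/1.5) = 0.004.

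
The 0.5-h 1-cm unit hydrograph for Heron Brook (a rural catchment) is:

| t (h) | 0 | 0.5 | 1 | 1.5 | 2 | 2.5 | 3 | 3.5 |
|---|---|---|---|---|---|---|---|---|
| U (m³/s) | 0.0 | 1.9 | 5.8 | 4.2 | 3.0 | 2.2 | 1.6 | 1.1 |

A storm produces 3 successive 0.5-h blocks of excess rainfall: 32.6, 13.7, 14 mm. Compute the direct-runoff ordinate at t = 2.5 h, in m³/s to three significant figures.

By discrete convolution, Q_j = Σ (P_i / 10 mm) · U_{j−i}.
At t = 2.5 h (j=5): Q = (32.6/10)·2.2 + (13.7/10)·3.0 + (14/10)·4.2 = 17.2 m³/s.

Q ≈ 17.2 m³/s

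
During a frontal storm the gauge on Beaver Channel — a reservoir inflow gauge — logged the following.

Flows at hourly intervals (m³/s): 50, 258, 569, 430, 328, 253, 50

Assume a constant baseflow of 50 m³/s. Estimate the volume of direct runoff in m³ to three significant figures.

V ≈ 5.72 × 10^6 m³

Direct-runoff ordinates (Q − Q_b): 0.0, 208.0, 519.0, 380.0, 278.0, 203.0, 0.0 m³/s.
ΣQ_DR = 1588 m³/s.
With Δt = 1 h = 3600 s, V = ΣQ_DR · Δt = 1588 × 3600 = 5.72 × 10^6 m³.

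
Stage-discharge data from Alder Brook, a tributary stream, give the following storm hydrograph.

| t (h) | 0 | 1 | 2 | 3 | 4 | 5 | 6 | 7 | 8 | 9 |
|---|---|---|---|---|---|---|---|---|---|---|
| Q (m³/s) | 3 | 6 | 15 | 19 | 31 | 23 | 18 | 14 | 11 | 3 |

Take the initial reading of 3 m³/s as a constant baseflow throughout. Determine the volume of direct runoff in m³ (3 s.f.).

V ≈ 4.07 × 10^5 m³

Direct-runoff ordinates (Q − Q_b): 0.0, 3.0, 12.0, 16.0, 28.0, 20.0, 15.0, 11.0, 8.0, 0.0 m³/s.
ΣQ_DR = 113.0 m³/s.
With Δt = 1 h = 3600 s, V = ΣQ_DR · Δt = 113.0 × 3600 = 4.07 × 10^5 m³.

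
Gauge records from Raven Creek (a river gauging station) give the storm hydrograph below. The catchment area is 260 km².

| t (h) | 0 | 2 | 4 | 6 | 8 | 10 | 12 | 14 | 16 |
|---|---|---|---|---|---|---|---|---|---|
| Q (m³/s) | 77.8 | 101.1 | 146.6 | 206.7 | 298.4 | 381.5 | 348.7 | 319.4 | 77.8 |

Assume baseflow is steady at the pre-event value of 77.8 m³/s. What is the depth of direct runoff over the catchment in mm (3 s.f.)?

d ≈ 34.8 mm

Direct runoff: 0.0, 23.3, 68.8, 128.9, 220.6, 303.7, 270.9, 241.6, 0.0 m³/s; ΣQ_DR = 1258 m³/s.
V = ΣQ_DR · Δt = 1258 × 7200 s = 9.056 × 10^6 m³.
Over A = 260 km², depth = V / A = 34.8 mm.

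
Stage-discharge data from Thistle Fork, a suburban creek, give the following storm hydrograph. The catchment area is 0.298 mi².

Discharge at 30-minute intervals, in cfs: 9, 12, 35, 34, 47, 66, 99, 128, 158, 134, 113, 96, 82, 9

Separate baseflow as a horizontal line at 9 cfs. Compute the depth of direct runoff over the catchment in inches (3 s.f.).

d ≈ 2.33 in

Direct runoff: 0.0, 3.0, 26.0, 25.0, 38.0, 57.0, 90.0, 119.0, 149.0, 125.0, 104.0, 87.0, 73.0, 0.0 cfs; ΣQ_DR = 896.0 cfs.
V = ΣQ_DR · Δt = 896.0 × 1800 s = 1.613 × 10^6 ft³.
Over A = 0.298 mi², depth = V / A = 2.33 in.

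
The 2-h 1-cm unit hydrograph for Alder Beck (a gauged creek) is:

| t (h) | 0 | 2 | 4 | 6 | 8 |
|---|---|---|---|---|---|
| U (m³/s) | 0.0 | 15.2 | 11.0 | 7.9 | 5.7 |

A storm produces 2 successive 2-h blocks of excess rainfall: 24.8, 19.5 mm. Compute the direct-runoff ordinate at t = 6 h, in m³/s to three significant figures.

By discrete convolution, Q_j = Σ (P_i / 10 mm) · U_{j−i}.
At t = 6 h (j=3): Q = (24.8/10)·7.9 + (19.5/10)·11.0 = 41.0 m³/s.

Q ≈ 41.0 m³/s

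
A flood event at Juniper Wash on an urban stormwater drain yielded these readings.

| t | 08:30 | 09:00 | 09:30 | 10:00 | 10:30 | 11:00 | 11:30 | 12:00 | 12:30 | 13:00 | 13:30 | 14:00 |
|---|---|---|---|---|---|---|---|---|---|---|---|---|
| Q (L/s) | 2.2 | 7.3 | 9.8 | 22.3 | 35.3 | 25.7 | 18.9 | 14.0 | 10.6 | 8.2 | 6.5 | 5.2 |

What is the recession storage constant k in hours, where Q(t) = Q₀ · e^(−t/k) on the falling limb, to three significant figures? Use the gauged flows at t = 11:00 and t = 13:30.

k ≈ 1.82 h

On the falling limb, Q drops from 25.7 to 6.5 L/s between t = 11:00 and t = 13:30 (Δt = 2.5 h).
k = −Δt / ln(Q₂/Q₁) = −2.5 / ln(6.5/25.7) = 1.82 h.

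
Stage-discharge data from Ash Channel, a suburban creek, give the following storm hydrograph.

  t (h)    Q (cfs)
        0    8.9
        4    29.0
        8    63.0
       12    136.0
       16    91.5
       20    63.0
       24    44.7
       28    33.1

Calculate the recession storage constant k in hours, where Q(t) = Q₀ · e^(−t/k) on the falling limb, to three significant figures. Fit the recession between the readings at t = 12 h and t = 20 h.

On the falling limb, Q drops from 136.0 to 63.0 cfs between t = 12 h and t = 20 h (Δt = 8 h).
k = −Δt / ln(Q₂/Q₁) = −8 / ln(63.0/136.0) = 10.4 h.

k ≈ 10.4 h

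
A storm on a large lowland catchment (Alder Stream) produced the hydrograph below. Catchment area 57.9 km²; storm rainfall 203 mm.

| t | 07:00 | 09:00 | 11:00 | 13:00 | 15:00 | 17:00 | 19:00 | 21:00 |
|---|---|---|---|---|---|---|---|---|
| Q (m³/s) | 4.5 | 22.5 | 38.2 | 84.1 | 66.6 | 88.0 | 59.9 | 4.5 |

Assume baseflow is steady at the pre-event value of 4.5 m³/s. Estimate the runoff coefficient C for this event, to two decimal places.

C ≈ 0.20

ΣQ_DR = 332.3 m³/s; V = ΣQ_DR·Δt = 2.393 × 10^6 m³.
Runoff depth d = V / A = 41.32 mm.
C = d / P = 41.32 / 203 = 0.20.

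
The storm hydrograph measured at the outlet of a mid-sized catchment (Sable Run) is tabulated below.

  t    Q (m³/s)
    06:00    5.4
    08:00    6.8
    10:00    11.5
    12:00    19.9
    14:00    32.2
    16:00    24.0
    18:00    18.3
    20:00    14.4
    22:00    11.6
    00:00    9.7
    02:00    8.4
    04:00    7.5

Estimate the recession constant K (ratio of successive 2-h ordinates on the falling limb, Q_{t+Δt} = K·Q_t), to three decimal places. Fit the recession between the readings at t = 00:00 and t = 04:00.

Using the recession-limb readings at t = 00:00 and t = 04:00: Q falls from 9.7 to 7.5 m³/s over 2 intervals.
K = (Q₂/Q₁)^(1/2) = (7.5/9.7)^(1/2) = 0.879.

K ≈ 0.879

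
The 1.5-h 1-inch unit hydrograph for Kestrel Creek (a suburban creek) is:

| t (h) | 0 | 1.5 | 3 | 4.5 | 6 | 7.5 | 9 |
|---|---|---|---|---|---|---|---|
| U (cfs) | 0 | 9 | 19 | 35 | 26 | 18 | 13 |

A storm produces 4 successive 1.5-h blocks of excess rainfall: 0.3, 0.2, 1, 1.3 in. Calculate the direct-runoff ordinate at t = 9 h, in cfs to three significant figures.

By discrete convolution, Q_j = Σ (P_i / 1 in) · U_{j−i}.
At t = 9 h (j=6): Q = (0.3/1)·13 + (0.2/1)·18 + (1/1)·26 + (1.3/1)·35 = 79.0 cfs.

Q ≈ 79.0 cfs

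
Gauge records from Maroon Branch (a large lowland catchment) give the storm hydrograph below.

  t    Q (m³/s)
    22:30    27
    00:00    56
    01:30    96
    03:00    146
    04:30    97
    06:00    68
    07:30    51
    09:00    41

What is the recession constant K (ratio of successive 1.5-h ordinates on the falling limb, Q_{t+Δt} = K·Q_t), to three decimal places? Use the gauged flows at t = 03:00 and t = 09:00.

Using the recession-limb readings at t = 03:00 and t = 09:00: Q falls from 146 to 41 m³/s over 4 intervals.
K = (Q₂/Q₁)^(1/4) = (41/146)^(1/4) = 0.728.

K ≈ 0.728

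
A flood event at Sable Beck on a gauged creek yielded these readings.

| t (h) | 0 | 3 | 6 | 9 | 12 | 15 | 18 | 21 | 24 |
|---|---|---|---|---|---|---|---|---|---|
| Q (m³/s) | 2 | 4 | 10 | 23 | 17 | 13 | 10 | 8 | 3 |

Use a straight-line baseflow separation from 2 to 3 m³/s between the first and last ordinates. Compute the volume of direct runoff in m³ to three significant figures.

Direct-runoff ordinates (Q − Q_b): 0.00, 1.88, 7.75, 20.62, 14.50, 10.38, 7.25, 5.12, 0.00 m³/s.
ΣQ_DR = 67.50 m³/s.
With Δt = 3 h = 10800 s, V = ΣQ_DR · Δt = 67.50 × 10800 = 7.29 × 10^5 m³.

V ≈ 7.29 × 10^5 m³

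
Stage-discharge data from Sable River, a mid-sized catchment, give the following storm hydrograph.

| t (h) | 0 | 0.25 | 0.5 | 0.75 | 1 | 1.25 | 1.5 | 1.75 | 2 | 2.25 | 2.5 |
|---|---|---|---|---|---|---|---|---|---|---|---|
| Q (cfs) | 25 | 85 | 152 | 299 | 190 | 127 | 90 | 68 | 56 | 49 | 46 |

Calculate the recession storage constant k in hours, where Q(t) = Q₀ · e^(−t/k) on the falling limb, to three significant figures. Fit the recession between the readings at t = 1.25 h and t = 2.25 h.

On the falling limb, Q drops from 127 to 49 cfs between t = 1.25 h and t = 2.25 h (Δt = 1 h).
k = −Δt / ln(Q₂/Q₁) = −1 / ln(49/127) = 1.05 h.

k ≈ 1.05 h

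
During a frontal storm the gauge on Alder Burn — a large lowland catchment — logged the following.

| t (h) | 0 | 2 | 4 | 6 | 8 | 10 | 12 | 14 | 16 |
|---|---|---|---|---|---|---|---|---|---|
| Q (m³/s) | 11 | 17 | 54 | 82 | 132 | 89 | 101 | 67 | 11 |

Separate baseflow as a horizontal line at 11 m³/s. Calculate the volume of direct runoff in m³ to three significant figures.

V ≈ 3.35 × 10^6 m³

Direct-runoff ordinates (Q − Q_b): 0.0, 6.0, 43.0, 71.0, 121.0, 78.0, 90.0, 56.0, 0.0 m³/s.
ΣQ_DR = 465.0 m³/s.
With Δt = 2 h = 7200 s, V = ΣQ_DR · Δt = 465.0 × 7200 = 3.35 × 10^6 m³.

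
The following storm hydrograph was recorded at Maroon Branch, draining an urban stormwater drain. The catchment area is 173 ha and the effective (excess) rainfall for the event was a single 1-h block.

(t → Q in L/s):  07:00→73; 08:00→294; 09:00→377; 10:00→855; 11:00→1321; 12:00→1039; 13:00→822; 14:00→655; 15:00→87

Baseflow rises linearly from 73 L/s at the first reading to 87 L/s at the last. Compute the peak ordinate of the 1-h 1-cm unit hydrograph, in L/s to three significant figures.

Direct runoff: 0.00, 219.25, 300.50, 776.75, 1241.00, 957.25, 738.50, 569.75, 0.00 L/s; ΣQ_DR = 4803 L/s, peak = 1241.00 L/s.
Runoff depth d = ΣQ_DR·Δt / A = 4803 × 3600 / (173 ha) = 9.995 mm.
The 1-cm UH is the DRH scaled by (10 mm)/d, so U_p = 1241.00 × 10/9.995 = 1240 L/s.

U_p ≈ 1240 L/s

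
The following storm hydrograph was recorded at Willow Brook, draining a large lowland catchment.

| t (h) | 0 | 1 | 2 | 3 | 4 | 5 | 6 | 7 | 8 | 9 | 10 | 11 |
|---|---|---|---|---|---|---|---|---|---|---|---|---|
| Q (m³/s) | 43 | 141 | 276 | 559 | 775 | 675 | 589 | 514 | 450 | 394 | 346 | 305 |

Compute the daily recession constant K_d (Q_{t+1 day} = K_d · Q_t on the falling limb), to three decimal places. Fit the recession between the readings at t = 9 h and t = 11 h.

Between t = 9 h and t = 11 h the flow falls from 394 to 305 m³/s over 2×1 h = 2 h.
Per-interval ratio K = (305/394)^(1/2) = 0.8798; K_d = K^(24/1) = 0.046.

K_d ≈ 0.046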